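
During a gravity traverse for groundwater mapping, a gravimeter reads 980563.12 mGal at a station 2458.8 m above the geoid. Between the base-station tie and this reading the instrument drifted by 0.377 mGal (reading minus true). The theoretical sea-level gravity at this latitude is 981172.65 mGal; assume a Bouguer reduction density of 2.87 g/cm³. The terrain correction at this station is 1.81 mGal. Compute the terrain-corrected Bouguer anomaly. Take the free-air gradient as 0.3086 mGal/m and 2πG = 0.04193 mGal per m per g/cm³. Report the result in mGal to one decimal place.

-145.2

Drift-corrected reading = 980563.12 − (0.377) = 980562.743 mGal
Free-air correction = 0.3086 × 2458.8 = 758.79 mGal
Free-air anomaly = 980562.743 − 981172.65 + (758.79) = 148.883 mGal
Bouguer slab correction = 0.04193 × 2.87 × 2458.8 = 295.89 mGal
Simple Bouguer anomaly = 148.883 − (295.89) = -147.007 mGal
Complete Bouguer anomaly = -147.007 + 1.81 = -145.197 mGal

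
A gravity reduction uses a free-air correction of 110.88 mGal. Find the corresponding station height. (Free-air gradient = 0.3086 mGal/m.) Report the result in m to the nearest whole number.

359

h = 110.88 / 0.3086 = 359.30 m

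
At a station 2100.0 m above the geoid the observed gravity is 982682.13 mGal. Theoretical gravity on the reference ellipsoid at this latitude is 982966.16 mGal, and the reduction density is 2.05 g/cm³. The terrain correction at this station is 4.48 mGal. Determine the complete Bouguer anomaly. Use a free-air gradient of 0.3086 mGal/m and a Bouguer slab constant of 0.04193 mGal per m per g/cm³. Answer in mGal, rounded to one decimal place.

Free-air correction = 0.3086 × 2100.0 = 648.06 mGal
Free-air anomaly = 982682.13 − 982966.16 + (648.06) = 364.03 mGal
Bouguer slab correction = 0.04193 × 2.05 × 2100.0 = 180.51 mGal
Simple Bouguer anomaly = 364.03 − (180.51) = 183.52 mGal
Complete Bouguer anomaly = 183.52 + 4.48 = 188.00 mGal

188.0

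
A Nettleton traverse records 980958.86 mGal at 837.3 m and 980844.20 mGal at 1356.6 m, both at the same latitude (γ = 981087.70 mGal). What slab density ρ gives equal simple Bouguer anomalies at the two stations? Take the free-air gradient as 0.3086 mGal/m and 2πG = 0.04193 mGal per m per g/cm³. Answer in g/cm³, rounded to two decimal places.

Δg_obs = 980844.20 − 980958.86 = -114.66 mGal over Δh = 1356.6 − 837.3 = 519.3 m
Equal Bouguer anomalies ⇒ Δg_obs + (0.3086 − 0.04193ρ)·Δh = 0
0.3086 − 0.04193ρ = −Δg_obs/Δh = 0.22080
ρ = (0.3086 − 0.22080) / 0.04193 = 2.09 g/cm³

2.09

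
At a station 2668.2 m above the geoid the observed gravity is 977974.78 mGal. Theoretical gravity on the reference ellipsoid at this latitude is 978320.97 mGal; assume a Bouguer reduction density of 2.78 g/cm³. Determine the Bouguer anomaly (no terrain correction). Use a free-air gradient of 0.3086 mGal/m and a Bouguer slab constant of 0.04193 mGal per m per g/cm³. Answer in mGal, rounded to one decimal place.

166.2

Free-air correction = 0.3086 × 2668.2 = 823.41 mGal
Free-air anomaly = 977974.78 − 978320.97 + (823.41) = 477.22 mGal
Bouguer slab correction = 0.04193 × 2.78 × 2668.2 = 311.02 mGal
Simple Bouguer anomaly = 477.22 − (311.02) = 166.20 mGal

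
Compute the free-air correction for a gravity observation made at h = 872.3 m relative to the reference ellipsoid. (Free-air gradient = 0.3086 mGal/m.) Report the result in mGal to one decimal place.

Free-air correction = 0.3086 × 872.3 = 269.2 mGal

269.2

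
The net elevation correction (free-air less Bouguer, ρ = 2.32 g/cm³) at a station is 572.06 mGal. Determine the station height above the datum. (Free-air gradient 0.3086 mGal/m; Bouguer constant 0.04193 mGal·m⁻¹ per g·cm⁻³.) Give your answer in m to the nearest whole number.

2707

Combined gradient = 0.3086 − 0.04193 × 2.32 = 0.2113224 mGal/m
h = 572.06 / 0.2113224 = 2707.05 m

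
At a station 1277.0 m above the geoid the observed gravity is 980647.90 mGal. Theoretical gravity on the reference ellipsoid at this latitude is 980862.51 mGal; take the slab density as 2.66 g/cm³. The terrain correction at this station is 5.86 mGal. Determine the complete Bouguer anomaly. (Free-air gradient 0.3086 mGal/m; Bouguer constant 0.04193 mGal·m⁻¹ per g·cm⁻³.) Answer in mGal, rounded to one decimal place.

42.9

Free-air correction = 0.3086 × 1277.0 = 394.08 mGal
Free-air anomaly = 980647.90 − 980862.51 + (394.08) = 179.47 mGal
Bouguer slab correction = 0.04193 × 2.66 × 1277.0 = 142.43 mGal
Simple Bouguer anomaly = 179.47 − (142.43) = 37.04 mGal
Complete Bouguer anomaly = 37.04 + 5.86 = 42.90 mGal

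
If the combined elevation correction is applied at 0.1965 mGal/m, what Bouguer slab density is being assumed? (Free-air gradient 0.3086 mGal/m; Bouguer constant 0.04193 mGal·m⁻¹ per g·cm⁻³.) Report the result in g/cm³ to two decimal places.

2.67

0.1965 = 0.3086 − 0.04193 × ρ
ρ = (0.3086 − 0.1965) / 0.04193 = 2.67 g/cm³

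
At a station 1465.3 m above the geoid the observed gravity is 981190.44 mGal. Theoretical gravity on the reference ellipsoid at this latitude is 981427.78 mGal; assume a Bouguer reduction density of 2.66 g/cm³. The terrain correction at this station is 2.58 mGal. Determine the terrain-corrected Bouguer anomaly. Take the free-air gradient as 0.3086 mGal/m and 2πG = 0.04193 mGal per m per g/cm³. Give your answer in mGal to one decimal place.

Free-air correction = 0.3086 × 1465.3 = 452.19 mGal
Free-air anomaly = 981190.44 − 981427.78 + (452.19) = 214.85 mGal
Bouguer slab correction = 0.04193 × 2.66 × 1465.3 = 163.43 mGal
Simple Bouguer anomaly = 214.85 − (163.43) = 51.42 mGal
Complete Bouguer anomaly = 51.42 + 2.58 = 54.00 mGal

54.0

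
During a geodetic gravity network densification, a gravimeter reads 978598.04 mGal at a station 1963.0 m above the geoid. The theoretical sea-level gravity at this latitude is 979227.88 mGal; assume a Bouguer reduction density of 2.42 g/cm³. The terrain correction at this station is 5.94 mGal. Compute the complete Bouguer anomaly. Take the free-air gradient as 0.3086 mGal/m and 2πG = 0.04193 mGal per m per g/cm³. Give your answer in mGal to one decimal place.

-217.3

Free-air correction = 0.3086 × 1963.0 = 605.78 mGal
Free-air anomaly = 978598.04 − 979227.88 + (605.78) = -24.06 mGal
Bouguer slab correction = 0.04193 × 2.42 × 1963.0 = 199.19 mGal
Simple Bouguer anomaly = -24.06 − (199.19) = -223.25 mGal
Complete Bouguer anomaly = -223.25 + 5.94 = -217.31 mGal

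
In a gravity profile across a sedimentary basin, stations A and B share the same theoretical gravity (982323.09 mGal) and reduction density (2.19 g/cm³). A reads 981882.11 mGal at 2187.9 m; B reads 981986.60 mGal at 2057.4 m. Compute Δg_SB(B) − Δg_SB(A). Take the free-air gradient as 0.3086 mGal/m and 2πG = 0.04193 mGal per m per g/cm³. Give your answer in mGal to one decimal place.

76.2

Δg_SB(A) = 981882.11 − 982323.09 + 0.3086×2187.9 − 0.04193×2.19×2187.9 = 33.30 mGal
Δg_SB(B) = 981986.60 − 982323.09 + 0.3086×2057.4 − 0.04193×2.19×2057.4 = 109.50 mGal
Difference = 109.50 − (33.30) = 76.20 mGal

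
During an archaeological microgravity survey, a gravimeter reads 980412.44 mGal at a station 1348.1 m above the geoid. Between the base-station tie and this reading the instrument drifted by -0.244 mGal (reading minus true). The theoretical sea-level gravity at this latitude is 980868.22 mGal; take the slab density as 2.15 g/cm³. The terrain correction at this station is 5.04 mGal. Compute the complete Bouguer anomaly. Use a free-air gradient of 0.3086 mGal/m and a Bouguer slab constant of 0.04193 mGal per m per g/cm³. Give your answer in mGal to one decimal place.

-156.0

Drift-corrected reading = 980412.44 − (-0.244) = 980412.684 mGal
Free-air correction = 0.3086 × 1348.1 = 416.02 mGal
Free-air anomaly = 980412.684 − 980868.22 + (416.02) = -39.516 mGal
Bouguer slab correction = 0.04193 × 2.15 × 1348.1 = 121.53 mGal
Simple Bouguer anomaly = -39.516 − (121.53) = -161.046 mGal
Complete Bouguer anomaly = -161.046 + 5.04 = -156.006 mGal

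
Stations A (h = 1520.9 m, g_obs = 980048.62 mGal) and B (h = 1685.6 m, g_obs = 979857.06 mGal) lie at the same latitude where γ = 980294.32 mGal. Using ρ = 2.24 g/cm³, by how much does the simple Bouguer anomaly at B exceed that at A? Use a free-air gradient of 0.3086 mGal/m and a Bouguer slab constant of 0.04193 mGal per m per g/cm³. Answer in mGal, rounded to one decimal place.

-156.2

Δg_SB(A) = 980048.62 − 980294.32 + 0.3086×1520.9 − 0.04193×2.24×1520.9 = 80.80 mGal
Δg_SB(B) = 979857.06 − 980294.32 + 0.3086×1685.6 − 0.04193×2.24×1685.6 = -75.40 mGal
Difference = -75.40 − (80.80) = -156.20 mGal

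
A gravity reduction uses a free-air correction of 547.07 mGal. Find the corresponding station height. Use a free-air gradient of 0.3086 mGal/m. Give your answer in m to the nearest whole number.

1773

h = 547.07 / 0.3086 = 1772.75 m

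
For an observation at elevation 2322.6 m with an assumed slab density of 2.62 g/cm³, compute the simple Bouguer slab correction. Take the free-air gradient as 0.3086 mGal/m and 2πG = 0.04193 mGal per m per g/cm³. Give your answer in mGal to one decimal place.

Bouguer slab correction = 0.04193 × 2.62 × 2322.6 = 255.2 mGal

255.2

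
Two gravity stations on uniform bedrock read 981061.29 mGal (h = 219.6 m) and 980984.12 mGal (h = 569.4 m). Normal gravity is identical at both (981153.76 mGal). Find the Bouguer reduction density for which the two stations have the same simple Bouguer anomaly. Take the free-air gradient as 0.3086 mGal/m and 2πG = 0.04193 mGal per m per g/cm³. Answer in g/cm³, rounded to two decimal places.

2.10

Δg_obs = 980984.12 − 981061.29 = -77.17 mGal over Δh = 569.4 − 219.6 = 349.8 m
Equal Bouguer anomalies ⇒ Δg_obs + (0.3086 − 0.04193ρ)·Δh = 0
0.3086 − 0.04193ρ = −Δg_obs/Δh = 0.22061
ρ = (0.3086 − 0.22061) / 0.04193 = 2.10 g/cm³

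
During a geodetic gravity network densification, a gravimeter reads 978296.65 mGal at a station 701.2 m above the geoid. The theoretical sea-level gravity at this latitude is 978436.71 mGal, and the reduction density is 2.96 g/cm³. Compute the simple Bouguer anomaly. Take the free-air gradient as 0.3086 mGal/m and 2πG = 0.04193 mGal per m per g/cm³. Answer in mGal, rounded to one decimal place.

-10.7

Free-air correction = 0.3086 × 701.2 = 216.39 mGal
Free-air anomaly = 978296.65 − 978436.71 + (216.39) = 76.33 mGal
Bouguer slab correction = 0.04193 × 2.96 × 701.2 = 87.03 mGal
Simple Bouguer anomaly = 76.33 − (87.03) = -10.70 mGal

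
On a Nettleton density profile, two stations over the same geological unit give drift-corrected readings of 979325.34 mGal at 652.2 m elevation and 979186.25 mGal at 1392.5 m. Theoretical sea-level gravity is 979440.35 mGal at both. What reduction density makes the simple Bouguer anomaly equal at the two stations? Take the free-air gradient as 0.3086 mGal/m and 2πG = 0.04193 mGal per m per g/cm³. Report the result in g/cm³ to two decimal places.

2.88

Δg_obs = 979186.25 − 979325.34 = -139.09 mGal over Δh = 1392.5 − 652.2 = 740.3 m
Equal Bouguer anomalies ⇒ Δg_obs + (0.3086 − 0.04193ρ)·Δh = 0
0.3086 − 0.04193ρ = −Δg_obs/Δh = 0.18788
ρ = (0.3086 − 0.18788) / 0.04193 = 2.88 g/cm³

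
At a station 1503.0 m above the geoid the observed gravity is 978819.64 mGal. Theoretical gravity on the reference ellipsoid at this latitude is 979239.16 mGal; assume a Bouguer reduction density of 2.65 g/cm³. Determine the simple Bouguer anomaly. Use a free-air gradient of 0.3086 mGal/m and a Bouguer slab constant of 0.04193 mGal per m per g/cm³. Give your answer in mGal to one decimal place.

-122.7

Free-air correction = 0.3086 × 1503.0 = 463.83 mGal
Free-air anomaly = 978819.64 − 979239.16 + (463.83) = 44.31 mGal
Bouguer slab correction = 0.04193 × 2.65 × 1503.0 = 167.01 mGal
Simple Bouguer anomaly = 44.31 − (167.01) = -122.70 mGal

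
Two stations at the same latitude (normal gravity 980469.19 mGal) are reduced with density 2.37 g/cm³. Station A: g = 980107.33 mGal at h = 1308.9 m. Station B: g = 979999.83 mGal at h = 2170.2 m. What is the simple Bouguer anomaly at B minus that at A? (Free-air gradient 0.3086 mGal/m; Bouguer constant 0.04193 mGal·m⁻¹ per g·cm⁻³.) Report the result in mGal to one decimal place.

Δg_SB(A) = 980107.33 − 980469.19 + 0.3086×1308.9 − 0.04193×2.37×1308.9 = -88.00 mGal
Δg_SB(B) = 979999.83 − 980469.19 + 0.3086×2170.2 − 0.04193×2.37×2170.2 = -15.30 mGal
Difference = -15.30 − (-88.00) = 72.70 mGal

72.7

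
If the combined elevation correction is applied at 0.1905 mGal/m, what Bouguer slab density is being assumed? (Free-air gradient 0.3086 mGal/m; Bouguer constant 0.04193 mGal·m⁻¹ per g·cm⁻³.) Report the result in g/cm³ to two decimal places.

2.82

0.1905 = 0.3086 − 0.04193 × ρ
ρ = (0.3086 − 0.1905) / 0.04193 = 2.82 g/cm³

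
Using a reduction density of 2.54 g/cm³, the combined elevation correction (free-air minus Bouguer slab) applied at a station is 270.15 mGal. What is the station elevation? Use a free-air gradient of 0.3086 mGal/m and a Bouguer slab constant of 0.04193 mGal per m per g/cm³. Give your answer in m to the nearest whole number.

1337

Combined gradient = 0.3086 − 0.04193 × 2.54 = 0.2020978 mGal/m
h = 270.15 / 0.2020978 = 1336.73 m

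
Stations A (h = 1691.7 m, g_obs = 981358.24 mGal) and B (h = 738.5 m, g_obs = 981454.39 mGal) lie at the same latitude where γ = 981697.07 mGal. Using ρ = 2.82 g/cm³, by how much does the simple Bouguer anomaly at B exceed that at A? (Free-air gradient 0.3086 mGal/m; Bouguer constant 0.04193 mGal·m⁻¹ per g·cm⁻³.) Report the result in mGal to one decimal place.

-85.3

Δg_SB(A) = 981358.24 − 981697.07 + 0.3086×1691.7 − 0.04193×2.82×1691.7 = -16.80 mGal
Δg_SB(B) = 981454.39 − 981697.07 + 0.3086×738.5 − 0.04193×2.82×738.5 = -102.10 mGal
Difference = -102.10 − (-16.80) = -85.30 mGal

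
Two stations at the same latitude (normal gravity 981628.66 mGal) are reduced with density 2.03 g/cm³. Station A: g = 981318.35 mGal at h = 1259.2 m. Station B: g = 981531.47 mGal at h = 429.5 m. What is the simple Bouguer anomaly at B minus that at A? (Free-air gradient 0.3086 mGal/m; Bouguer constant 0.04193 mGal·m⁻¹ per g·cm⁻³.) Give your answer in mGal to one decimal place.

Δg_SB(A) = 981318.35 − 981628.66 + 0.3086×1259.2 − 0.04193×2.03×1259.2 = -28.90 mGal
Δg_SB(B) = 981531.47 − 981628.66 + 0.3086×429.5 − 0.04193×2.03×429.5 = -1.20 mGal
Difference = -1.20 − (-28.90) = 27.70 mGal

27.7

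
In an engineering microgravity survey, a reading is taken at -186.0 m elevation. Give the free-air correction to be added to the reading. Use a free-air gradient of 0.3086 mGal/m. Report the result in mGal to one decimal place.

-57.4

Free-air correction = 0.3086 × -186.0 = -57.4 mGal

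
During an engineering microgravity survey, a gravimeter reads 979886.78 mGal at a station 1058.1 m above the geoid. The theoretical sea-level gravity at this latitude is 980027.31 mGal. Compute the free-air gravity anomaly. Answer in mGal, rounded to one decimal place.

Free-air correction = 0.3086 × 1058.1 = 326.53 mGal
Free-air anomaly = 979886.78 − 980027.31 + (326.53) = 186.00 mGal

186.0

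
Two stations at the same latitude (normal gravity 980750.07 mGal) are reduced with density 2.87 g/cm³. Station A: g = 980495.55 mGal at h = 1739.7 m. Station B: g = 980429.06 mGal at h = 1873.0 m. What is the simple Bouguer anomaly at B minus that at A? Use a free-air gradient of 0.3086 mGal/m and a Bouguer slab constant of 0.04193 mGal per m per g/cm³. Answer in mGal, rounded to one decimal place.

-41.4

Δg_SB(A) = 980495.55 − 980750.07 + 0.3086×1739.7 − 0.04193×2.87×1739.7 = 73.00 mGal
Δg_SB(B) = 980429.06 − 980750.07 + 0.3086×1873.0 − 0.04193×2.87×1873.0 = 31.60 mGal
Difference = 31.60 − (73.00) = -41.40 mGal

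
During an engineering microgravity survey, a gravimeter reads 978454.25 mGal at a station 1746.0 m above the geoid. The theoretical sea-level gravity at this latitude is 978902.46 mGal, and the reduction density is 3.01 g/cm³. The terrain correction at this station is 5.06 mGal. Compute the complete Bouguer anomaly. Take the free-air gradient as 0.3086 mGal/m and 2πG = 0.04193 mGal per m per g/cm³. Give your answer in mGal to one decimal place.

-124.7

Free-air correction = 0.3086 × 1746.0 = 538.82 mGal
Free-air anomaly = 978454.25 − 978902.46 + (538.82) = 90.61 mGal
Bouguer slab correction = 0.04193 × 3.01 × 1746.0 = 220.36 mGal
Simple Bouguer anomaly = 90.61 − (220.36) = -129.75 mGal
Complete Bouguer anomaly = -129.75 + 5.06 = -124.69 mGal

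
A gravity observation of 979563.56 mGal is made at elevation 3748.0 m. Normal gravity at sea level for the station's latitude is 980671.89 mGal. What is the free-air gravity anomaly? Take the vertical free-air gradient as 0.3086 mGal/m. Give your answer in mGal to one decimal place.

48.3

Free-air correction = 0.3086 × 3748.0 = 1156.63 mGal
Free-air anomaly = 979563.56 − 980671.89 + (1156.63) = 48.30 mGal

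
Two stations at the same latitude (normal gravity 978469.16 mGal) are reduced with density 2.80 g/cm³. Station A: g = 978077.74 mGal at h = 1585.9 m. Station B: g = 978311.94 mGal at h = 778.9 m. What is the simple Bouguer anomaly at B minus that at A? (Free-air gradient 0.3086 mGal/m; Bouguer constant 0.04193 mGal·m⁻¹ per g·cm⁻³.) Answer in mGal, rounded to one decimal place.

Δg_SB(A) = 978077.74 − 978469.16 + 0.3086×1585.9 − 0.04193×2.80×1585.9 = -88.20 mGal
Δg_SB(B) = 978311.94 − 978469.16 + 0.3086×778.9 − 0.04193×2.80×778.9 = -8.30 mGal
Difference = -8.30 − (-88.20) = 79.90 mGal

79.9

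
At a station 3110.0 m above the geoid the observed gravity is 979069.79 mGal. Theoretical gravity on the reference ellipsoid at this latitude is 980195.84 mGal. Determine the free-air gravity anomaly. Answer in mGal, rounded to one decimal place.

-166.3

Free-air correction = 0.3086 × 3110.0 = 959.75 mGal
Free-air anomaly = 979069.79 − 980195.84 + (959.75) = -166.30 mGal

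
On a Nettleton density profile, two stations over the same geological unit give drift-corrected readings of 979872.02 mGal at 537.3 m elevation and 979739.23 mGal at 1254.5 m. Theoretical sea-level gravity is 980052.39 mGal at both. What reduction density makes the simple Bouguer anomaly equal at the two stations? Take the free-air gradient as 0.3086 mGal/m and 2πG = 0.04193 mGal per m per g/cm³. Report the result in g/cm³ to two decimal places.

Δg_obs = 979739.23 − 979872.02 = -132.79 mGal over Δh = 1254.5 − 537.3 = 717.2 m
Equal Bouguer anomalies ⇒ Δg_obs + (0.3086 − 0.04193ρ)·Δh = 0
0.3086 − 0.04193ρ = −Δg_obs/Δh = 0.18515
ρ = (0.3086 − 0.18515) / 0.04193 = 2.94 g/cm³

2.94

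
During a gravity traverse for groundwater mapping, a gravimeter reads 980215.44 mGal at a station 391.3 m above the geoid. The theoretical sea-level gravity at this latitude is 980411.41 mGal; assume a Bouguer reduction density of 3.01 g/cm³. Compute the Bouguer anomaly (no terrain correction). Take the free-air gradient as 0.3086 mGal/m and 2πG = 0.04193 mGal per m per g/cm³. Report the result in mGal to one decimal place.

-124.6

Free-air correction = 0.3086 × 391.3 = 120.76 mGal
Free-air anomaly = 980215.44 − 980411.41 + (120.76) = -75.21 mGal
Bouguer slab correction = 0.04193 × 3.01 × 391.3 = 49.39 mGal
Simple Bouguer anomaly = -75.21 − (49.39) = -124.60 mGal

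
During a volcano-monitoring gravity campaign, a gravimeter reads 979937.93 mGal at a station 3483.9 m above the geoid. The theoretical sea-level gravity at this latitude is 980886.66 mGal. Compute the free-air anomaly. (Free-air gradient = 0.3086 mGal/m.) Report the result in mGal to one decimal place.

Free-air correction = 0.3086 × 3483.9 = 1075.13 mGal
Free-air anomaly = 979937.93 − 980886.66 + (1075.13) = 126.40 mGal

126.4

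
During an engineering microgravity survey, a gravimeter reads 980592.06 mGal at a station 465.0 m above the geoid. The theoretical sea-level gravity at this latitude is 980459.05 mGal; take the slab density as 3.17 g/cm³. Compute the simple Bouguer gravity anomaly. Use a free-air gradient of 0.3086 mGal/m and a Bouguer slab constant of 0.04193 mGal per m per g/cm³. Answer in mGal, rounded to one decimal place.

214.7

Free-air correction = 0.3086 × 465.0 = 143.50 mGal
Free-air anomaly = 980592.06 − 980459.05 + (143.50) = 276.51 mGal
Bouguer slab correction = 0.04193 × 3.17 × 465.0 = 61.81 mGal
Simple Bouguer anomaly = 276.51 − (61.81) = 214.70 mGal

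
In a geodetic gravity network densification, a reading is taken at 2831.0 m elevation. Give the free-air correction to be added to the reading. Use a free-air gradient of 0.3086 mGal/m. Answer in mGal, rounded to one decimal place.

873.6

Free-air correction = 0.3086 × 2831.0 = 873.6 mGal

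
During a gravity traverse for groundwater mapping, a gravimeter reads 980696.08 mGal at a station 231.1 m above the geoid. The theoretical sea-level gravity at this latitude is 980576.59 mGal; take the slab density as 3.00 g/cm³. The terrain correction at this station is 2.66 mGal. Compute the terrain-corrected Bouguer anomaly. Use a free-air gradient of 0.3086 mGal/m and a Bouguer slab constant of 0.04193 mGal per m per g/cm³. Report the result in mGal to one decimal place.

164.4

Free-air correction = 0.3086 × 231.1 = 71.32 mGal
Free-air anomaly = 980696.08 − 980576.59 + (71.32) = 190.81 mGal
Bouguer slab correction = 0.04193 × 3.00 × 231.1 = 29.07 mGal
Simple Bouguer anomaly = 190.81 − (29.07) = 161.74 mGal
Complete Bouguer anomaly = 161.74 + 2.66 = 164.40 mGal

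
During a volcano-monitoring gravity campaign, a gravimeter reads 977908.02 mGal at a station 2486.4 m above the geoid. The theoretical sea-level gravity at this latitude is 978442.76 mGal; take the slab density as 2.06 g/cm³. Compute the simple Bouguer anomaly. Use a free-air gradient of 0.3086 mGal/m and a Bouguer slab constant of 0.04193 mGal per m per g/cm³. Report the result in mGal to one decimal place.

Free-air correction = 0.3086 × 2486.4 = 767.30 mGal
Free-air anomaly = 977908.02 − 978442.76 + (767.30) = 232.56 mGal
Bouguer slab correction = 0.04193 × 2.06 × 2486.4 = 214.76 mGal
Simple Bouguer anomaly = 232.56 − (214.76) = 17.80 mGal

17.8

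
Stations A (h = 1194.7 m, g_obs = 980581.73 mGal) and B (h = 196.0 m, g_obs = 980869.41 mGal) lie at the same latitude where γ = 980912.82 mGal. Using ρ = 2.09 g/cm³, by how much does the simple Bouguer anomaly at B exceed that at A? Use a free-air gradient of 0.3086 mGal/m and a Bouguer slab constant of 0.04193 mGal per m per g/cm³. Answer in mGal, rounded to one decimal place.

Δg_SB(A) = 980581.73 − 980912.82 + 0.3086×1194.7 − 0.04193×2.09×1194.7 = -67.10 mGal
Δg_SB(B) = 980869.41 − 980912.82 + 0.3086×196.0 − 0.04193×2.09×196.0 = -0.10 mGal
Difference = -0.10 − (-67.10) = 67.00 mGal

67.0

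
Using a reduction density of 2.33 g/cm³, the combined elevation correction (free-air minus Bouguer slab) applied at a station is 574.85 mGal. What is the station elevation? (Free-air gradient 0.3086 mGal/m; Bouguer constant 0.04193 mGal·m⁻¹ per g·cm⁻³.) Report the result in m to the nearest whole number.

Combined gradient = 0.3086 − 0.04193 × 2.33 = 0.2109031 mGal/m
h = 574.85 / 0.2109031 = 2725.66 m

2726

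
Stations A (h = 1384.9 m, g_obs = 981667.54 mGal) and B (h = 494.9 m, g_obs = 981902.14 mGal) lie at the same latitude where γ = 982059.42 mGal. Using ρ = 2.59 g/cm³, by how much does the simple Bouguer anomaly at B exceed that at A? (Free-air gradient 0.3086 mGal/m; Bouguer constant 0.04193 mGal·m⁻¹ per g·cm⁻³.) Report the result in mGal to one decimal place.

56.6

Δg_SB(A) = 981667.54 − 982059.42 + 0.3086×1384.9 − 0.04193×2.59×1384.9 = -114.90 mGal
Δg_SB(B) = 981902.14 − 982059.42 + 0.3086×494.9 − 0.04193×2.59×494.9 = -58.30 mGal
Difference = -58.30 − (-114.90) = 56.60 mGal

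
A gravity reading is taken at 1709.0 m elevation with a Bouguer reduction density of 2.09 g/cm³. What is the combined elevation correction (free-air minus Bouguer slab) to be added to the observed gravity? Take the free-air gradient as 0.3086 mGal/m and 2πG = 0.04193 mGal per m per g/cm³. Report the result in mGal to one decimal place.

377.6

Combined gradient = 0.3086 − 0.04193 × 2.09 = 0.2209663 mGal/m
Combined elevation correction = 0.2209663 × 1709.0 = 377.6 mGal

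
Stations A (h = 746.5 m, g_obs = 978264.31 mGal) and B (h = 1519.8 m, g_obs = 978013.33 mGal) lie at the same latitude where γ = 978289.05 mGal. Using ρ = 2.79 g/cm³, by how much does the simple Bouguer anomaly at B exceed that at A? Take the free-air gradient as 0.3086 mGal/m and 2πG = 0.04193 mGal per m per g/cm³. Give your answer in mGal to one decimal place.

Δg_SB(A) = 978264.31 − 978289.05 + 0.3086×746.5 − 0.04193×2.79×746.5 = 118.30 mGal
Δg_SB(B) = 978013.33 − 978289.05 + 0.3086×1519.8 − 0.04193×2.79×1519.8 = 15.50 mGal
Difference = 15.50 − (118.30) = -102.80 mGal

-102.8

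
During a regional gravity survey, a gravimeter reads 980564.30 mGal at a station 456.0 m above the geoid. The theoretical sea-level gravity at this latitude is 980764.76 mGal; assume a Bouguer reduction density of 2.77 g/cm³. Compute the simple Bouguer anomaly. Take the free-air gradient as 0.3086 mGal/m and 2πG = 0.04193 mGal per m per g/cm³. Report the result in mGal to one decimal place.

-112.7

Free-air correction = 0.3086 × 456.0 = 140.72 mGal
Free-air anomaly = 980564.30 − 980764.76 + (140.72) = -59.74 mGal
Bouguer slab correction = 0.04193 × 2.77 × 456.0 = 52.96 mGal
Simple Bouguer anomaly = -59.74 − (52.96) = -112.70 mGal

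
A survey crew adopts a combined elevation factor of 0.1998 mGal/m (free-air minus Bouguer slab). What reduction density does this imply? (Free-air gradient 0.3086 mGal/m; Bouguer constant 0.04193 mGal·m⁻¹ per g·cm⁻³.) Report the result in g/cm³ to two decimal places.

0.1998 = 0.3086 − 0.04193 × ρ
ρ = (0.3086 − 0.1998) / 0.04193 = 2.59 g/cm³

2.59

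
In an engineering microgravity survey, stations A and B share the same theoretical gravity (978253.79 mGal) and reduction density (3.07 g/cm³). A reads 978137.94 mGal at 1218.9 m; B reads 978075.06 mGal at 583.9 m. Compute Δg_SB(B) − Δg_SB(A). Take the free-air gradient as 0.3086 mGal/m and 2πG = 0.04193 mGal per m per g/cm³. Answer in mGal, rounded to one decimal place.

-177.1

Δg_SB(A) = 978137.94 − 978253.79 + 0.3086×1218.9 − 0.04193×3.07×1218.9 = 103.40 mGal
Δg_SB(B) = 978075.06 − 978253.79 + 0.3086×583.9 − 0.04193×3.07×583.9 = -73.70 mGal
Difference = -73.70 − (103.40) = -177.10 mGal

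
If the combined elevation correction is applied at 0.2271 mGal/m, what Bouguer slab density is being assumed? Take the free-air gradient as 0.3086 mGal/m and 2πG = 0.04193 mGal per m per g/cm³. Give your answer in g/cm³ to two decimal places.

1.94

0.2271 = 0.3086 − 0.04193 × ρ
ρ = (0.3086 − 0.2271) / 0.04193 = 1.94 g/cm³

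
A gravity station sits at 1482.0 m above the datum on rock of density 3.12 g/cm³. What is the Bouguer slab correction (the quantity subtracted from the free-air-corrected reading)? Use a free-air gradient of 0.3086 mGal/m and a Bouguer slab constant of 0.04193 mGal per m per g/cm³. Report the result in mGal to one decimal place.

193.9

Bouguer slab correction = 0.04193 × 3.12 × 1482.0 = 193.9 mGal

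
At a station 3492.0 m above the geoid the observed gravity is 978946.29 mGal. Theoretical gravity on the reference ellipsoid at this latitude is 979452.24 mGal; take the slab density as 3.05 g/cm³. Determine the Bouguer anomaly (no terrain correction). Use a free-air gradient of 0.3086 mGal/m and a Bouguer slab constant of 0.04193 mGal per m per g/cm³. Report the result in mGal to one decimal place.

Free-air correction = 0.3086 × 3492.0 = 1077.63 mGal
Free-air anomaly = 978946.29 − 979452.24 + (1077.63) = 571.68 mGal
Bouguer slab correction = 0.04193 × 3.05 × 3492.0 = 446.58 mGal
Simple Bouguer anomaly = 571.68 − (446.58) = 125.10 mGal

125.1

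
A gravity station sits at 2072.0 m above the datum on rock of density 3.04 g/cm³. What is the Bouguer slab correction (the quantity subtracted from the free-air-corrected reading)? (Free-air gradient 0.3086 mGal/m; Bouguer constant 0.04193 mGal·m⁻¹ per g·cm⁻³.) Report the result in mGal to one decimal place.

Bouguer slab correction = 0.04193 × 3.04 × 2072.0 = 264.1 mGal

264.1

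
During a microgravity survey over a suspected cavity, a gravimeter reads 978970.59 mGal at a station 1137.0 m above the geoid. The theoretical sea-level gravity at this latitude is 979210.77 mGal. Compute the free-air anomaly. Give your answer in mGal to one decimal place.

110.7

Free-air correction = 0.3086 × 1137.0 = 350.88 mGal
Free-air anomaly = 978970.59 − 979210.77 + (350.88) = 110.70 mGal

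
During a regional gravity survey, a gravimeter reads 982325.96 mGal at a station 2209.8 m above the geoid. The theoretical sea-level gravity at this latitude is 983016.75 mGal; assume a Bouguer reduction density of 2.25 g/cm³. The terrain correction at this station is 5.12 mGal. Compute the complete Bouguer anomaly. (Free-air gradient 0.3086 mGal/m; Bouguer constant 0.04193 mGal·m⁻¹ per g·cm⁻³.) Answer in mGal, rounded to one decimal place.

-212.2

Free-air correction = 0.3086 × 2209.8 = 681.94 mGal
Free-air anomaly = 982325.96 − 983016.75 + (681.94) = -8.85 mGal
Bouguer slab correction = 0.04193 × 2.25 × 2209.8 = 208.48 mGal
Simple Bouguer anomaly = -8.85 − (208.48) = -217.33 mGal
Complete Bouguer anomaly = -217.33 + 5.12 = -212.21 mGal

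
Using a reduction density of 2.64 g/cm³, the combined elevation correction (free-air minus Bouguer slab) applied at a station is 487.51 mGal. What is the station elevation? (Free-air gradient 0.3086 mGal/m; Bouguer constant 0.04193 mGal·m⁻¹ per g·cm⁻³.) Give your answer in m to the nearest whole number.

2463

Combined gradient = 0.3086 − 0.04193 × 2.64 = 0.1979048 mGal/m
h = 487.51 / 0.1979048 = 2463.36 m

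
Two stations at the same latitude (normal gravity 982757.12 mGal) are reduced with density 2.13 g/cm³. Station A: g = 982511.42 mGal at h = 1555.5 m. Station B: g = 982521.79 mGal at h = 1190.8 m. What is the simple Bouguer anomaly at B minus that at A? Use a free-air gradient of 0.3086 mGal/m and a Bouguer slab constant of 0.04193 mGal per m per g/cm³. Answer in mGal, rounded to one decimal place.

-69.6

Δg_SB(A) = 982511.42 − 982757.12 + 0.3086×1555.5 − 0.04193×2.13×1555.5 = 95.40 mGal
Δg_SB(B) = 982521.79 − 982757.12 + 0.3086×1190.8 − 0.04193×2.13×1190.8 = 25.80 mGal
Difference = 25.80 − (95.40) = -69.60 mGal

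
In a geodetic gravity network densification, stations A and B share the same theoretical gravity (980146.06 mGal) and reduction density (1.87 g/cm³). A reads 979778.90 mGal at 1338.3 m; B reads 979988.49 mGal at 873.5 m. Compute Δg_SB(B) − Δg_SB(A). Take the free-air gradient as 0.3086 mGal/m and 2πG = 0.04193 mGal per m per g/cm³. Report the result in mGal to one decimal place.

Δg_SB(A) = 979778.90 − 980146.06 + 0.3086×1338.3 − 0.04193×1.87×1338.3 = -59.10 mGal
Δg_SB(B) = 979988.49 − 980146.06 + 0.3086×873.5 − 0.04193×1.87×873.5 = 43.50 mGal
Difference = 43.50 − (-59.10) = 102.60 mGal

102.6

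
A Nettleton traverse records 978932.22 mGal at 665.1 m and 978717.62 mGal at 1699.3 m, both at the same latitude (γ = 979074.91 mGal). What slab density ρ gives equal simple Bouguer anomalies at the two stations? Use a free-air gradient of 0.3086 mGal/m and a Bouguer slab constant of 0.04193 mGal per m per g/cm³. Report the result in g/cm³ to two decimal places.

Δg_obs = 978717.62 − 978932.22 = -214.60 mGal over Δh = 1699.3 − 665.1 = 1034.2 m
Equal Bouguer anomalies ⇒ Δg_obs + (0.3086 − 0.04193ρ)·Δh = 0
0.3086 − 0.04193ρ = −Δg_obs/Δh = 0.20750
ρ = (0.3086 − 0.20750) / 0.04193 = 2.41 g/cm³

2.41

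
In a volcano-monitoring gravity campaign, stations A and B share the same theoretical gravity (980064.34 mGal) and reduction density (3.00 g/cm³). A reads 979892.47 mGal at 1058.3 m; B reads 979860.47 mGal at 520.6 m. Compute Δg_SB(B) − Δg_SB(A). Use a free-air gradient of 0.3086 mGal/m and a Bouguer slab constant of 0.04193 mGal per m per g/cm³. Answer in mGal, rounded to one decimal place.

-130.3

Δg_SB(A) = 979892.47 − 980064.34 + 0.3086×1058.3 − 0.04193×3.00×1058.3 = 21.60 mGal
Δg_SB(B) = 979860.47 − 980064.34 + 0.3086×520.6 − 0.04193×3.00×520.6 = -108.70 mGal
Difference = -108.70 − (21.60) = -130.30 mGal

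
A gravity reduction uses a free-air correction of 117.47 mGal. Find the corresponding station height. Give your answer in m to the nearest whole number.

381

h = 117.47 / 0.3086 = 380.65 m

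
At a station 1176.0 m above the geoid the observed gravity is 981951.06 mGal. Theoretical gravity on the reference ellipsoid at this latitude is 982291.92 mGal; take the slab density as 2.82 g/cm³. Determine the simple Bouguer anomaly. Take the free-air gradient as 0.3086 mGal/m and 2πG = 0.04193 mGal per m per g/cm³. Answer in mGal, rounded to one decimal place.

Free-air correction = 0.3086 × 1176.0 = 362.91 mGal
Free-air anomaly = 981951.06 − 982291.92 + (362.91) = 22.05 mGal
Bouguer slab correction = 0.04193 × 2.82 × 1176.0 = 139.05 mGal
Simple Bouguer anomaly = 22.05 − (139.05) = -117.00 mGal

-117.0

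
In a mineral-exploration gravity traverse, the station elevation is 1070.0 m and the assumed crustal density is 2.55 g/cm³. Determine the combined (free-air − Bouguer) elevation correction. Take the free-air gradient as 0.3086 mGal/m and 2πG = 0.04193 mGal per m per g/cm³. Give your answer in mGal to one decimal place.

215.8

Combined gradient = 0.3086 − 0.04193 × 2.55 = 0.2016785 mGal/m
Combined elevation correction = 0.2016785 × 1070.0 = 215.8 mGal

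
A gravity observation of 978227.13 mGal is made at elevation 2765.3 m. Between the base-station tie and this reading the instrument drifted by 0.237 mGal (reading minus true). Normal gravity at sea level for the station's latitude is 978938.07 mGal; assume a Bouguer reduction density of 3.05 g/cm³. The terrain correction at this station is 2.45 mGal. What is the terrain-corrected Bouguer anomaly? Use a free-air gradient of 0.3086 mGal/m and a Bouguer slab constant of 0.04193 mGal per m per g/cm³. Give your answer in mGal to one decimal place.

Drift-corrected reading = 978227.13 − (0.237) = 978226.893 mGal
Free-air correction = 0.3086 × 2765.3 = 853.37 mGal
Free-air anomaly = 978226.893 − 978938.07 + (853.37) = 142.193 mGal
Bouguer slab correction = 0.04193 × 3.05 × 2765.3 = 353.64 mGal
Simple Bouguer anomaly = 142.193 − (353.64) = -211.447 mGal
Complete Bouguer anomaly = -211.447 + 2.45 = -208.997 mGal

-209.0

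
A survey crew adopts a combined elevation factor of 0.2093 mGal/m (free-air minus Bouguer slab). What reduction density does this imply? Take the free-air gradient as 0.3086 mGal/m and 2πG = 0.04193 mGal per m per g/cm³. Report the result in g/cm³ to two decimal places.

0.2093 = 0.3086 − 0.04193 × ρ
ρ = (0.3086 − 0.2093) / 0.04193 = 2.37 g/cm³

2.37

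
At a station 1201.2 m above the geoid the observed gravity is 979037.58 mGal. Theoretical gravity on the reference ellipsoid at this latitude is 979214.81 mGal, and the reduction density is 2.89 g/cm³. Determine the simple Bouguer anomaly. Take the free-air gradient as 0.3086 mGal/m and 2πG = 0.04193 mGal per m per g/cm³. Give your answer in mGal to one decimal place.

Free-air correction = 0.3086 × 1201.2 = 370.69 mGal
Free-air anomaly = 979037.58 − 979214.81 + (370.69) = 193.46 mGal
Bouguer slab correction = 0.04193 × 2.89 × 1201.2 = 145.56 mGal
Simple Bouguer anomaly = 193.46 − (145.56) = 47.90 mGal

47.9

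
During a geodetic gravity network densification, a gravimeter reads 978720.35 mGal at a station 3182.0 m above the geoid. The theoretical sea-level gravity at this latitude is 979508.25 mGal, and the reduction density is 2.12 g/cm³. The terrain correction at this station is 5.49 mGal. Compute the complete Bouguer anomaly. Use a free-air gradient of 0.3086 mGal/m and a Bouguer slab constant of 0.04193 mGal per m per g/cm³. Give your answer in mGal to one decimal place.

-83.3

Free-air correction = 0.3086 × 3182.0 = 981.97 mGal
Free-air anomaly = 978720.35 − 979508.25 + (981.97) = 194.07 mGal
Bouguer slab correction = 0.04193 × 2.12 × 3182.0 = 282.85 mGal
Simple Bouguer anomaly = 194.07 − (282.85) = -88.78 mGal
Complete Bouguer anomaly = -88.78 + 5.49 = -83.29 mGal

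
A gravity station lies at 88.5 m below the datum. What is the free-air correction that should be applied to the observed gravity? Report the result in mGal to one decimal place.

Free-air correction = 0.3086 × -88.5 = -27.3 mGal

-27.3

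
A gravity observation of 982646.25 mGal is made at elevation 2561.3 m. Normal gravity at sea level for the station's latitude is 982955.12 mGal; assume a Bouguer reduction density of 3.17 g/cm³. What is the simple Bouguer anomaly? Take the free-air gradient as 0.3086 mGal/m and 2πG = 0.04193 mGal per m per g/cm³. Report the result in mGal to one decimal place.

141.1

Free-air correction = 0.3086 × 2561.3 = 790.42 mGal
Free-air anomaly = 982646.25 − 982955.12 + (790.42) = 481.55 mGal
Bouguer slab correction = 0.04193 × 3.17 × 2561.3 = 340.44 mGal
Simple Bouguer anomaly = 481.55 − (340.44) = 141.11 mGal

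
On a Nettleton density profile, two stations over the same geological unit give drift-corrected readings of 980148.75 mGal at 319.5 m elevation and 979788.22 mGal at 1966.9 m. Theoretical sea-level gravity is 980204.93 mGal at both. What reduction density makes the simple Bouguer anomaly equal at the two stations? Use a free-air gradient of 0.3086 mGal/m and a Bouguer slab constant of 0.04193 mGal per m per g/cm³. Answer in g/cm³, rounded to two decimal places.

Δg_obs = 979788.22 − 980148.75 = -360.53 mGal over Δh = 1966.9 − 319.5 = 1647.4 m
Equal Bouguer anomalies ⇒ Δg_obs + (0.3086 − 0.04193ρ)·Δh = 0
0.3086 − 0.04193ρ = −Δg_obs/Δh = 0.21885
ρ = (0.3086 − 0.21885) / 0.04193 = 2.14 g/cm³

2.14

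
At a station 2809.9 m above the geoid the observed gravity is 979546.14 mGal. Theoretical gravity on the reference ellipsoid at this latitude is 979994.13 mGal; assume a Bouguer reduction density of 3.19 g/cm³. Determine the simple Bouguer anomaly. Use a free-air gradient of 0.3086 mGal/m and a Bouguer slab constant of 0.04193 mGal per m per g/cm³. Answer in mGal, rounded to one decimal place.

43.3

Free-air correction = 0.3086 × 2809.9 = 867.14 mGal
Free-air anomaly = 979546.14 − 979994.13 + (867.14) = 419.15 mGal
Bouguer slab correction = 0.04193 × 3.19 × 2809.9 = 375.84 mGal
Simple Bouguer anomaly = 419.15 − (375.84) = 43.31 mGal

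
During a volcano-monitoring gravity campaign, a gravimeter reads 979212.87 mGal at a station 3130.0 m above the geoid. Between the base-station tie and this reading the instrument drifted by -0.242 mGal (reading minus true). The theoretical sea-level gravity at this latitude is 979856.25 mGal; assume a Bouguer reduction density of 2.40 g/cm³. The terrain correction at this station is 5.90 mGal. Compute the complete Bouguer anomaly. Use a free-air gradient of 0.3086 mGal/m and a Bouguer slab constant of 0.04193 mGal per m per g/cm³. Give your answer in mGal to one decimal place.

13.7

Drift-corrected reading = 979212.87 − (-0.242) = 979213.112 mGal
Free-air correction = 0.3086 × 3130.0 = 965.92 mGal
Free-air anomaly = 979213.112 − 979856.25 + (965.92) = 322.782 mGal
Bouguer slab correction = 0.04193 × 2.40 × 3130.0 = 314.98 mGal
Simple Bouguer anomaly = 322.782 − (314.98) = 7.802 mGal
Complete Bouguer anomaly = 7.802 + 5.90 = 13.702 mGal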